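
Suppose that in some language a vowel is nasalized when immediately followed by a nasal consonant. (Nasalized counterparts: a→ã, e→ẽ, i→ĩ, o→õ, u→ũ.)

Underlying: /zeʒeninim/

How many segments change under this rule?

3

/e/ before nasal /n/ → [ẽ]
/i/ before nasal /n/ → [ĩ]
/i/ before nasal /m/ → [ĩ]
3 segments change.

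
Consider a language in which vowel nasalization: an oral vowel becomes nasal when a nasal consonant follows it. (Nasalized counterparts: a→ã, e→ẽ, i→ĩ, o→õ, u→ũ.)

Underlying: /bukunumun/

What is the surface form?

[bukũnũmũn]

/u/ before nasal /n/ → [ũ]
/u/ before nasal /m/ → [ũ]
/u/ before nasal /n/ → [ũ]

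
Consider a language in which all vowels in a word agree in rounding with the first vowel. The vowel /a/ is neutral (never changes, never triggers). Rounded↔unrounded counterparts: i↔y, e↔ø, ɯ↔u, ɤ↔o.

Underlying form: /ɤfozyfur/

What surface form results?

/o/ harmonizes with /ɤ/ ([-round]) → [ɤ]
/y/ harmonizes with /ɤ/ ([-round]) → [i]
/u/ harmonizes with /ɤ/ ([-round]) → [ɯ]

[ɤfɤzifɯr]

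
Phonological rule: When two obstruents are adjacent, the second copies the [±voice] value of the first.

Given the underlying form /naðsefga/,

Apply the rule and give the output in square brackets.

[naðzefka]

/s/ after /ð/ (voiced) → [z]
/g/ after /f/ (voiceless) → [k]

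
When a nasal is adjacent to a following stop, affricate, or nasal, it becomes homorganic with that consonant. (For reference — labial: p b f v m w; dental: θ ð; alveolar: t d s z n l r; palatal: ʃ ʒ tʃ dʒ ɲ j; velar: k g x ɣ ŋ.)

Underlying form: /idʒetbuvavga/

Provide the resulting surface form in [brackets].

[idʒetbuvavga]

no segment meets the rule's conditions; no change.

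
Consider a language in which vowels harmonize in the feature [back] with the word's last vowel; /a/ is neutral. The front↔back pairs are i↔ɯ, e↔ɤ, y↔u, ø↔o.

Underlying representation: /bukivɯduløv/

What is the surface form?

[bykividyløv]

/u/ harmonizes with /ø/ ([-back]) → [y]
/ɯ/ harmonizes with /ø/ ([-back]) → [i]
/u/ harmonizes with /ø/ ([-back]) → [y]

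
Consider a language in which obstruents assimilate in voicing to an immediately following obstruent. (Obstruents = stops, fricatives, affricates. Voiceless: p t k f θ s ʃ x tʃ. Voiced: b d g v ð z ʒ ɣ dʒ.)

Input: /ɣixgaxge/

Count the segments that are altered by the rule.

2

/x/ before /g/ (voiced) → [ɣ]
/x/ before /g/ (voiced) → [ɣ]
2 segments change.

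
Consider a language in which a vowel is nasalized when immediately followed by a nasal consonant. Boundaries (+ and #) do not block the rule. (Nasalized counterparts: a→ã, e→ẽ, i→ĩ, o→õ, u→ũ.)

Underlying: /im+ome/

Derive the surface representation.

/i/ before nasal /m/ → [ĩ]
/o/ before nasal /m/ → [õ]

[ĩm+õme]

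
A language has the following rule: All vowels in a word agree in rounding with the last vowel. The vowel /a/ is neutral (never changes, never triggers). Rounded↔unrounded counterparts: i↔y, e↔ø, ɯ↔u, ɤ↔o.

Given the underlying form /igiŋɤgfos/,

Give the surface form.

/i/ harmonizes with /o/ ([+round]) → [y]
/i/ harmonizes with /o/ ([+round]) → [y]
/ɤ/ harmonizes with /o/ ([+round]) → [o]

[ygyŋogfos]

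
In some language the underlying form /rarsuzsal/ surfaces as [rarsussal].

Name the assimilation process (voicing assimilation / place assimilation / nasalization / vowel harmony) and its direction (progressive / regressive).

voicing assimilation, regressive

/z/→[s].
Each target copies a feature from the following segment, so the direction is regressive.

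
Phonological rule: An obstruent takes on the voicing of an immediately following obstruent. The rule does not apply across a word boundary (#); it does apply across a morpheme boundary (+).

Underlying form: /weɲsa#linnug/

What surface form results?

[weɲsa#linnug]

no segment meets the rule's conditions; no change.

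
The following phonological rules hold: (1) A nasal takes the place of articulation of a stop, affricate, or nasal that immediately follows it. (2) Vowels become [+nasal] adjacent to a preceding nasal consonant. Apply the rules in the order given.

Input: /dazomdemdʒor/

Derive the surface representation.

Rule 1: /m/ before /d/ (alveolar) → [n]
Rule 1: /m/ before /dʒ/ (palatal) → [ɲ]
After rule 1: dazondeɲdʒor
Rule 2: no segment meets the rule's conditions; no change.

[dazondeɲdʒor]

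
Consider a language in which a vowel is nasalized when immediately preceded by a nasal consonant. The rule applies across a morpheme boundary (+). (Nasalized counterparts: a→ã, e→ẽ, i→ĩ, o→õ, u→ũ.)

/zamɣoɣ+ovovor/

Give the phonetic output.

[zamɣoɣ+ovovor]

no segment meets the rule's conditions; no change.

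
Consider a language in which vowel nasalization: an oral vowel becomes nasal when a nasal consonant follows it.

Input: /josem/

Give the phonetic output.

[josẽm]

/e/ before nasal /m/ → [ẽ]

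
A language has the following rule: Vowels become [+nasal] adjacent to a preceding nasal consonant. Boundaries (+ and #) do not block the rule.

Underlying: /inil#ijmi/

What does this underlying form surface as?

/i/ after nasal /n/ → [ĩ]
/i/ after nasal /m/ → [ĩ]

[inĩl#ijmĩ]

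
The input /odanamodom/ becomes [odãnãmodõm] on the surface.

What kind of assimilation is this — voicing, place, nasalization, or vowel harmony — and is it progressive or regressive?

nasalization, regressive

/a/→[ã] /a/→[ã] /o/→[õ].
Each target copies a feature from the following segment, so the direction is regressive.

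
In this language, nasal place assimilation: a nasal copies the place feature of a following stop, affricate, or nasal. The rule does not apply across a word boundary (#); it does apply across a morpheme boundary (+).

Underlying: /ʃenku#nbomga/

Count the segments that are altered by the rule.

/n/ before /k/ (velar) → [ŋ]
/n/ before /b/ (labial) → [m]
/m/ before /g/ (velar) → [ŋ]
3 segments change.

3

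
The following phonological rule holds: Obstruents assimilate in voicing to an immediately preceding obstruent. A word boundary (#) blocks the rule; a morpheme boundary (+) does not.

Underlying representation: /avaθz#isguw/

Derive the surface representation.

[avaθs#iskuw]

/z/ after /θ/ (voiceless) → [s]
/g/ after /s/ (voiceless) → [k]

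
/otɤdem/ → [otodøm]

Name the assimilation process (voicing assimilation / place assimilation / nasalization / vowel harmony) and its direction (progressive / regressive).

vowel harmony, progressive

/ɤ/→[o] /e/→[ø].
Vowels agree with the first vowel, so the harmony is progressive.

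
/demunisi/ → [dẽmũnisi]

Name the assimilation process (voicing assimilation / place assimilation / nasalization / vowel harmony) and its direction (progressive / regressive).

nasalization, regressive

/e/→[ẽ] /u/→[ũ].
Each target copies a feature from the following segment, so the direction is regressive.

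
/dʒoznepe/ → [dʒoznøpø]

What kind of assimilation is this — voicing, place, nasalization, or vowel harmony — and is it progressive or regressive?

vowel harmony, progressive

/e/→[ø] /e/→[ø].
Vowels agree with the first vowel, so the harmony is progressive.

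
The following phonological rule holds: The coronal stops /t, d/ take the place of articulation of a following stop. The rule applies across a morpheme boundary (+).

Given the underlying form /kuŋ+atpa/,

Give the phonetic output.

/t/ before /p/ (labial) → [p]

[kuŋ+appa]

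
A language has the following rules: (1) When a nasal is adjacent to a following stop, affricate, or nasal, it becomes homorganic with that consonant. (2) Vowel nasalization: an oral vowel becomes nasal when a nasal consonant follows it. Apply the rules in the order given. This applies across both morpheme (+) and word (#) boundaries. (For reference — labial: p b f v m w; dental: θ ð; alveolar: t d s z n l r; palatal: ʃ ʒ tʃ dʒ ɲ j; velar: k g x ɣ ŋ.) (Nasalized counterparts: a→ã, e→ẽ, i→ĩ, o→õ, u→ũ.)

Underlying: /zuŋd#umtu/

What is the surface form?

Rule 1: /ŋ/ before /d/ (alveolar) → [n]
Rule 1: /m/ before /t/ (alveolar) → [n]
After rule 1: zund#untu
Rule 2: /u/ before nasal /n/ → [ũ]
Rule 2: /u/ before nasal /n/ → [ũ]

[zũnd#ũntu]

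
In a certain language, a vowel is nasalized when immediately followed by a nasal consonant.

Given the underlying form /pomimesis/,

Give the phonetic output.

/o/ before nasal /m/ → [õ]
/i/ before nasal /m/ → [ĩ]

[põmĩmesis]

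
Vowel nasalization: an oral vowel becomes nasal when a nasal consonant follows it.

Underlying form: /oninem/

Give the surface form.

[õnĩnẽm]

/o/ before nasal /n/ → [õ]
/i/ before nasal /n/ → [ĩ]
/e/ before nasal /m/ → [ẽ]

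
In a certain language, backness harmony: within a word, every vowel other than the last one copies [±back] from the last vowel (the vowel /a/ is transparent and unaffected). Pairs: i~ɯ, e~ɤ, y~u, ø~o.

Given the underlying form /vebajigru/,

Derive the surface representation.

[vɤbajɯgru]

/e/ harmonizes with /u/ ([+back]) → [ɤ]
/i/ harmonizes with /u/ ([+back]) → [ɯ]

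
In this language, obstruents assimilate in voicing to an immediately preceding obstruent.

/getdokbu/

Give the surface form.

[gettokpu]

/d/ after /t/ (voiceless) → [t]
/b/ after /k/ (voiceless) → [p]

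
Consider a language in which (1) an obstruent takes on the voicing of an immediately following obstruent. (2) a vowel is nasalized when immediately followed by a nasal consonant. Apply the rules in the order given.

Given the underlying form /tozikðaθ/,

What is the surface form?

Rule 1: /k/ before /ð/ (voiced) → [g]
After rule 1: tozigðaθ
Rule 2: no segment meets the rule's conditions; no change.

[tozigðaθ]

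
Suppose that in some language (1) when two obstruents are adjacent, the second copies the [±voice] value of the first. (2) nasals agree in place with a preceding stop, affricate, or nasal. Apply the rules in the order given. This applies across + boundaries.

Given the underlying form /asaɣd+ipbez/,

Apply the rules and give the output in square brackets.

[asaɣd+ippez]

Rule 1: /b/ after /p/ (voiceless) → [p]
After rule 1: asaɣd+ippez
Rule 2: no segment meets the rule's conditions; no change.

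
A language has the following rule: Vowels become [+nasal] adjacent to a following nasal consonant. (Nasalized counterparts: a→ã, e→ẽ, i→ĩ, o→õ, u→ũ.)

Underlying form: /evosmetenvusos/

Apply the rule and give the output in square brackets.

/e/ before nasal /n/ → [ẽ]

[evosmetẽnvusos]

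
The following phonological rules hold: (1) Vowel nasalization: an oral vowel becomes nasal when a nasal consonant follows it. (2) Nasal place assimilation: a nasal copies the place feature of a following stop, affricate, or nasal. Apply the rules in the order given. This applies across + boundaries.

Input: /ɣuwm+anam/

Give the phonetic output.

Rule 1: /a/ before nasal /n/ → [ã]
Rule 1: /a/ before nasal /m/ → [ã]
After rule 1: ɣuwm+ãnãm
Rule 2: no segment meets the rule's conditions; no change.

[ɣuwm+ãnãm]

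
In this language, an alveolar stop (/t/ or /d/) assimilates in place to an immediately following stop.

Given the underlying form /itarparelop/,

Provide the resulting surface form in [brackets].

[itarparelop]

no segment meets the rule's conditions; no change.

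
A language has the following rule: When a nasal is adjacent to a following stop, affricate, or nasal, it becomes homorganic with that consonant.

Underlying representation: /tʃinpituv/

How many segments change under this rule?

1

/n/ before /p/ (labial) → [m]
1 segment changes.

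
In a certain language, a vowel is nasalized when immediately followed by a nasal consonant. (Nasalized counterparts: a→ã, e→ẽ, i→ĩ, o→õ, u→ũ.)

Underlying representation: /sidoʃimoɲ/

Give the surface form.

[sidoʃĩmõɲ]

/i/ before nasal /m/ → [ĩ]
/o/ before nasal /ɲ/ → [õ]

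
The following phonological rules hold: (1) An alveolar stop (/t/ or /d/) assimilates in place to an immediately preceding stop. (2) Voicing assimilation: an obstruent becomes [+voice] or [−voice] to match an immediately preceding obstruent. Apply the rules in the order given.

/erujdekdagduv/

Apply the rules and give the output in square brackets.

Rule 1: /d/ after /k/ (velar) → [g]
Rule 1: /d/ after /g/ (velar) → [g]
After rule 1: erujdekgagguv
Rule 2: /g/ after /k/ (voiceless) → [k]

[erujdekkagguv]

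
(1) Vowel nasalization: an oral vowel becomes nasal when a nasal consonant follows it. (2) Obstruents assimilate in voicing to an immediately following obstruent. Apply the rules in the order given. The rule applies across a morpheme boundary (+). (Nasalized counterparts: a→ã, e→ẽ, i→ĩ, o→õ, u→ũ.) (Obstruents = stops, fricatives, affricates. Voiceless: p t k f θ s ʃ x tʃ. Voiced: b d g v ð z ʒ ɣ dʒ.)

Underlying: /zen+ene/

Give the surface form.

Rule 1: /e/ before nasal /n/ → [ẽ]
Rule 1: /e/ before nasal /n/ → [ẽ]
After rule 1: zẽn+ẽne
Rule 2: no segment meets the rule's conditions; no change.

[zẽn+ẽne]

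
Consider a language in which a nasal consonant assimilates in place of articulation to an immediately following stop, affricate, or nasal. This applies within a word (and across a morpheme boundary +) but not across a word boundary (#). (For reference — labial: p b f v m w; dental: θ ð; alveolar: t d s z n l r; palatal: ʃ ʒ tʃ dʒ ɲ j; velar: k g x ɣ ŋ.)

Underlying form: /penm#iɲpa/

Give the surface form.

/n/ before /m/ (labial) → [m]
/ɲ/ before /p/ (labial) → [m]

[pemm#impa]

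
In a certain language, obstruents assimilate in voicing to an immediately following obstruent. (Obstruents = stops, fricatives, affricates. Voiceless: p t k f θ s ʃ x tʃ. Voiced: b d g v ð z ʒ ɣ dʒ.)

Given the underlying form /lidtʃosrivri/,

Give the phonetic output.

/d/ before /tʃ/ (voiceless) → [t]

[littʃosrivri]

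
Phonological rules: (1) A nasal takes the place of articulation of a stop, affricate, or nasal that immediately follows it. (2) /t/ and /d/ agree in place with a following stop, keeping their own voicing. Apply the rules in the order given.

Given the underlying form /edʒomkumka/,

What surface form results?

Rule 1: /m/ before /k/ (velar) → [ŋ]
Rule 1: /m/ before /k/ (velar) → [ŋ]
After rule 1: edʒoŋkuŋka
Rule 2: no segment meets the rule's conditions; no change.

[edʒoŋkuŋka]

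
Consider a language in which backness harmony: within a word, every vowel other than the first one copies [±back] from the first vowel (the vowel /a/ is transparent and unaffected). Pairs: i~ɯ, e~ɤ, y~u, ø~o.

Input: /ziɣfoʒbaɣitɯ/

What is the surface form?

/o/ harmonizes with /i/ ([-back]) → [ø]
/ɯ/ harmonizes with /i/ ([-back]) → [i]

[ziɣføʒbaɣiti]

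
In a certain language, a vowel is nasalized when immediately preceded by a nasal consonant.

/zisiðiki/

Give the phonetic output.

no segment meets the rule's conditions; no change.

[zisiðiki]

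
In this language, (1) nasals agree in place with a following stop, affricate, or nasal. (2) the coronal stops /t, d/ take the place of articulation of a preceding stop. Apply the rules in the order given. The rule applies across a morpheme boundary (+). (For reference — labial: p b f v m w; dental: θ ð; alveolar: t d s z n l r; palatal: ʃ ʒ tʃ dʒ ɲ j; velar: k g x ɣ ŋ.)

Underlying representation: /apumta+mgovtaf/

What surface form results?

Rule 1: /m/ before /t/ (alveolar) → [n]
Rule 1: /m/ before /g/ (velar) → [ŋ]
After rule 1: apunta+ŋgovtaf
Rule 2: no segment meets the rule's conditions; no change.

[apunta+ŋgovtaf]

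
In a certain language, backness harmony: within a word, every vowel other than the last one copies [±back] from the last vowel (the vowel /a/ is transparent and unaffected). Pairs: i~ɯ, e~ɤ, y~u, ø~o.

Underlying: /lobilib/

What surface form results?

/o/ harmonizes with /i/ ([-back]) → [ø]

[løbilib]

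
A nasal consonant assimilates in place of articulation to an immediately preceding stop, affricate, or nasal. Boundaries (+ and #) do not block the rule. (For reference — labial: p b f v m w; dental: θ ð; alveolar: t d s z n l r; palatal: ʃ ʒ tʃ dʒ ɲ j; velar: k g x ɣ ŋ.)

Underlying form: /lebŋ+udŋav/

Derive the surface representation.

/ŋ/ after /b/ (labial) → [m]
/ŋ/ after /d/ (alveolar) → [n]

[lebm+udnav]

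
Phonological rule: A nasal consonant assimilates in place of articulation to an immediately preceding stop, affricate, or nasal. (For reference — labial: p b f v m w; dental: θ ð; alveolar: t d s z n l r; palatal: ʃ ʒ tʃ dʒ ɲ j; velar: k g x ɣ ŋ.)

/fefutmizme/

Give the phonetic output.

[fefutnizme]

/m/ after /t/ (alveolar) → [n]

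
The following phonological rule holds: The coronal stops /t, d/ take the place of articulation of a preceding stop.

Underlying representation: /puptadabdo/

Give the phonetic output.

/t/ after /p/ (labial) → [p]
/d/ after /b/ (labial) → [b]

[puppadabbo]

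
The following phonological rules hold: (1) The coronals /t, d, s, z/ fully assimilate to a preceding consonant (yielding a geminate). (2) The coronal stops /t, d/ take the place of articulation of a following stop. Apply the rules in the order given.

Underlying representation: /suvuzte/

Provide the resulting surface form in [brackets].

[suvuzze]

Rule 1: /t/ after /z/ → [z] (total assimilation)
After rule 1: suvuzze
Rule 2: no segment meets the rule's conditions; no change.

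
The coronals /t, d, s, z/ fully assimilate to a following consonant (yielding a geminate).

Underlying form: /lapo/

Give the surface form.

[lapo]

no segment meets the rule's conditions; no change.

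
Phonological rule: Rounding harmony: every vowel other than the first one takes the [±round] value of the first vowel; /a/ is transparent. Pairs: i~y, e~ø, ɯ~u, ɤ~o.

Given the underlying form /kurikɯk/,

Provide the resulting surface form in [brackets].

[kurykuk]

/i/ harmonizes with /u/ ([+round]) → [y]
/ɯ/ harmonizes with /u/ ([+round]) → [u]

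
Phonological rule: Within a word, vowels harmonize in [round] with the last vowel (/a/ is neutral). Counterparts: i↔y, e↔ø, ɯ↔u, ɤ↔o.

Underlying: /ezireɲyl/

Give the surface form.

[øzyrøɲyl]

/e/ harmonizes with /y/ ([+round]) → [ø]
/i/ harmonizes with /y/ ([+round]) → [y]
/e/ harmonizes with /y/ ([+round]) → [ø]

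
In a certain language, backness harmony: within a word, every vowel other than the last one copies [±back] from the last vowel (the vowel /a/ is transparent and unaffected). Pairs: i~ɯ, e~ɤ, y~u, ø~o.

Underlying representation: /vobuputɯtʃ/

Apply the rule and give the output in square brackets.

[vobuputɯtʃ]

no segment meets the rule's conditions; no change.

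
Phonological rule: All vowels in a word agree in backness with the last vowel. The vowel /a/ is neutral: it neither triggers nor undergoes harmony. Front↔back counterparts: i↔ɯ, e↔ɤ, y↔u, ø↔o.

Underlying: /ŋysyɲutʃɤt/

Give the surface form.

[ŋusuɲutʃɤt]

/y/ harmonizes with /ɤ/ ([+back]) → [u]
/y/ harmonizes with /ɤ/ ([+back]) → [u]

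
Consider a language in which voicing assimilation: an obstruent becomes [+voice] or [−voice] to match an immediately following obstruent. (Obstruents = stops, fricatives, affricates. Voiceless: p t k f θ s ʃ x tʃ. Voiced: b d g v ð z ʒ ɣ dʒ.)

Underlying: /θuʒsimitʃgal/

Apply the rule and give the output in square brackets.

/ʒ/ before /s/ (voiceless) → [ʃ]
/tʃ/ before /g/ (voiced) → [dʒ]

[θuʃsimidʒgal]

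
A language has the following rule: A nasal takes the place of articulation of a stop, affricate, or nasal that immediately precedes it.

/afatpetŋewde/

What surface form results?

[afatpetnewde]

/ŋ/ after /t/ (alveolar) → [n]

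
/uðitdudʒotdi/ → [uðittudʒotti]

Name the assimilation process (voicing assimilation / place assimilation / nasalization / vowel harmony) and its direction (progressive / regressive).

voicing assimilation, progressive

/d/→[t] /d/→[t].
Each target copies a feature from the preceding segment, so the direction is progressive.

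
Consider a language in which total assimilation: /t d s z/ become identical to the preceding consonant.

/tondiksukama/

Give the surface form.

[tonnikkukama]

/d/ after /n/ → [n] (total assimilation)
/s/ after /k/ → [k] (total assimilation)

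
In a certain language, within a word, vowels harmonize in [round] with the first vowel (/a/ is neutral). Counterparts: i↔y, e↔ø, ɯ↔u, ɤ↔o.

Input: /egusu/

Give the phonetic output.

/u/ harmonizes with /e/ ([-round]) → [ɯ]
/u/ harmonizes with /e/ ([-round]) → [ɯ]

[egɯsɯ]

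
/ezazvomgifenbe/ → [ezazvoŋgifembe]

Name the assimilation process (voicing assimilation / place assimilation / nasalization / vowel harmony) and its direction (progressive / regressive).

/m/→[ŋ] /n/→[m].
Each target copies a feature from the following segment, so the direction is regressive.

place assimilation, regressive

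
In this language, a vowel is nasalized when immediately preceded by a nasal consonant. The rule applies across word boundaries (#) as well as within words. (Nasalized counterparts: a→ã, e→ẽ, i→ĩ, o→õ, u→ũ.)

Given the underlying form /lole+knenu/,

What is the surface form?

/e/ after nasal /n/ → [ẽ]
/u/ after nasal /n/ → [ũ]

[lole+knẽnũ]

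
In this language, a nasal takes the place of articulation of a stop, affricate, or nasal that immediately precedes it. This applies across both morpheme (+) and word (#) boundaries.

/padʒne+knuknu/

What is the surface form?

[padʒɲe+kŋukŋu]

/n/ after /dʒ/ (palatal) → [ɲ]
/n/ after /k/ (velar) → [ŋ]
/n/ after /k/ (velar) → [ŋ]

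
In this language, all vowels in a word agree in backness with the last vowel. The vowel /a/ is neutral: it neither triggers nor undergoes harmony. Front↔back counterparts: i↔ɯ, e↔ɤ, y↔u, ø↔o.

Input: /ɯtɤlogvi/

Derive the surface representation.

[iteløgvi]

/ɯ/ harmonizes with /i/ ([-back]) → [i]
/ɤ/ harmonizes with /i/ ([-back]) → [e]
/o/ harmonizes with /i/ ([-back]) → [ø]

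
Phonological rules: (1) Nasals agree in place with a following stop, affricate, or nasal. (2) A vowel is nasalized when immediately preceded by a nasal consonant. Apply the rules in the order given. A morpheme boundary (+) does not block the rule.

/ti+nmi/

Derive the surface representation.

Rule 1: /n/ before /m/ (labial) → [m]
After rule 1: ti+mmi
Rule 2: /i/ after nasal /m/ → [ĩ]

[ti+mmĩ]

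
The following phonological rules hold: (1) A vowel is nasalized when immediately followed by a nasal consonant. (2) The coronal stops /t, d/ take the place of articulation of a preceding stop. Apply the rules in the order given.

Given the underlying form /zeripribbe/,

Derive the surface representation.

Rule 1: no segment meets the rule's conditions; no change.
After rule 1: zeripribbe
Rule 2: no segment meets the rule's conditions; no change.

[zeripribbe]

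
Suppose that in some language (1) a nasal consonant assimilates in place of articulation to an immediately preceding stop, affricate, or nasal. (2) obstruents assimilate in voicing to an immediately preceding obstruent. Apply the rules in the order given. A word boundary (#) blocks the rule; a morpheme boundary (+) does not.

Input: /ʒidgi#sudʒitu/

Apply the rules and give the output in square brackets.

Rule 1: no segment meets the rule's conditions; no change.
After rule 1: ʒidgi#sudʒitu
Rule 2: no segment meets the rule's conditions; no change.

[ʒidgi#sudʒitu]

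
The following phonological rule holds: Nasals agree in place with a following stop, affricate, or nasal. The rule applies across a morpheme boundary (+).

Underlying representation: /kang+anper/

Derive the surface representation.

[kaŋg+amper]

/n/ before /g/ (velar) → [ŋ]
/n/ before /p/ (labial) → [m]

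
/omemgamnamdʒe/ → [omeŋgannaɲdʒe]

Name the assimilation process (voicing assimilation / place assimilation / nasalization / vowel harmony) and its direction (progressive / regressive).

place assimilation, regressive

/m/→[ŋ] /m/→[n] /m/→[ɲ].
Each target copies a feature from the following segment, so the direction is regressive.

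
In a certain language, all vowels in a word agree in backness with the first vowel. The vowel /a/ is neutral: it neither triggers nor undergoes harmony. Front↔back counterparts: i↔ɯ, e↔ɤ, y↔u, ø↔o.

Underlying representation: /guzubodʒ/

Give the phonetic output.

no segment meets the rule's conditions; no change.

[guzubodʒ]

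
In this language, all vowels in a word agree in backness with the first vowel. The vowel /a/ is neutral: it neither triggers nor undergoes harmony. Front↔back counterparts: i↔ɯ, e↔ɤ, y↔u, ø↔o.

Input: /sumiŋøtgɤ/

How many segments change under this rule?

/i/ harmonizes with /u/ ([+back]) → [ɯ]
/ø/ harmonizes with /u/ ([+back]) → [o]
2 segments change.

2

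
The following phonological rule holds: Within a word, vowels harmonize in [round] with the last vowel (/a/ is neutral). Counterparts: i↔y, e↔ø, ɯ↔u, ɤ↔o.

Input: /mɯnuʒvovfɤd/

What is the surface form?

[mɯnɯʒvɤvfɤd]

/u/ harmonizes with /ɤ/ ([-round]) → [ɯ]
/o/ harmonizes with /ɤ/ ([-round]) → [ɤ]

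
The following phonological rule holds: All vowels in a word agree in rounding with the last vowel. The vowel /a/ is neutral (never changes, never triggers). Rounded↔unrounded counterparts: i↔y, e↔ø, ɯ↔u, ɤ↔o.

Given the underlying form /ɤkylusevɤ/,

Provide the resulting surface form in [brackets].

[ɤkilɯsevɤ]

/y/ harmonizes with /ɤ/ ([-round]) → [i]
/u/ harmonizes with /ɤ/ ([-round]) → [ɯ]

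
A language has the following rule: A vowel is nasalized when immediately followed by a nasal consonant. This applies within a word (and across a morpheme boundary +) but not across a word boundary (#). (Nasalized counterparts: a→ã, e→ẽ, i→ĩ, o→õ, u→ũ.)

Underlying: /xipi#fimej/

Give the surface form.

/i/ before nasal /m/ → [ĩ]

[xipi#fĩmej]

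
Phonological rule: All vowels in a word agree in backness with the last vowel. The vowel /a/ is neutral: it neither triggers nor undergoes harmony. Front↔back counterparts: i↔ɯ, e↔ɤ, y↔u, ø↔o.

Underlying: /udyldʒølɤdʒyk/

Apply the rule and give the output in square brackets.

/u/ harmonizes with /y/ ([-back]) → [y]
/ɤ/ harmonizes with /y/ ([-back]) → [e]

[ydyldʒøledʒyk]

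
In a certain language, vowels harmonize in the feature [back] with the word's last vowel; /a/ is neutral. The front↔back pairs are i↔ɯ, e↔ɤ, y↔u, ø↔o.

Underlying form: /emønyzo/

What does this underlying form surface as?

[ɤmonuzo]

/e/ harmonizes with /o/ ([+back]) → [ɤ]
/ø/ harmonizes with /o/ ([+back]) → [o]
/y/ harmonizes with /o/ ([+back]) → [u]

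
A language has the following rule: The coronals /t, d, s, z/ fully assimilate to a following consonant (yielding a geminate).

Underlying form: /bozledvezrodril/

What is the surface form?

/z/ before /l/ → [l] (total assimilation)
/d/ before /v/ → [v] (total assimilation)
/z/ before /r/ → [r] (total assimilation)
/d/ before /r/ → [r] (total assimilation)

[bollevverrorril]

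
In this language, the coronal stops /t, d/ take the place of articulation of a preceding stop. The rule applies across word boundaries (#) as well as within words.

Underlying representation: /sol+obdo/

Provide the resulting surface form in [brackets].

/d/ after /b/ (labial) → [b]

[sol+obbo]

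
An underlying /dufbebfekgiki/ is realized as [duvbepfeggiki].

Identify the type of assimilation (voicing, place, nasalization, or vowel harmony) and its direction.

voicing assimilation, regressive

/f/→[v] /b/→[p] /k/→[g].
Each target copies a feature from the following segment, so the direction is regressive.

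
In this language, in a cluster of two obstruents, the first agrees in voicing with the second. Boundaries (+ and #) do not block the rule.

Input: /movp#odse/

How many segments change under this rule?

/v/ before /p/ (voiceless) → [f]
/d/ before /s/ (voiceless) → [t]
2 segments change.

2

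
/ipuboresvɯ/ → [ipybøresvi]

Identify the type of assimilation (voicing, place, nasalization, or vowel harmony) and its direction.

/u/→[y] /o/→[ø] /ɯ/→[i].
Vowels agree with the first vowel, so the harmony is progressive.

vowel harmony, progressive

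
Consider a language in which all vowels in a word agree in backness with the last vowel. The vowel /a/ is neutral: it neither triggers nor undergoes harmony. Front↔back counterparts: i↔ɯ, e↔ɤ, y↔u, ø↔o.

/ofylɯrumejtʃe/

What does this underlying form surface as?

/o/ harmonizes with /e/ ([-back]) → [ø]
/ɯ/ harmonizes with /e/ ([-back]) → [i]
/u/ harmonizes with /e/ ([-back]) → [y]

[øfylirymejtʃe]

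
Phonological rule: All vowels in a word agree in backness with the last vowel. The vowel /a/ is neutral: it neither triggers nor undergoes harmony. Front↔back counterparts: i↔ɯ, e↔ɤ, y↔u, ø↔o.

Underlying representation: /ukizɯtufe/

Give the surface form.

/u/ harmonizes with /e/ ([-back]) → [y]
/ɯ/ harmonizes with /e/ ([-back]) → [i]
/u/ harmonizes with /e/ ([-back]) → [y]

[ykizityfe]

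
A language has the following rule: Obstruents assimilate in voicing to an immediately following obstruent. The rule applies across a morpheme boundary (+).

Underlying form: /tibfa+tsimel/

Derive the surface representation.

/b/ before /f/ (voiceless) → [p]

[tipfa+tsimel]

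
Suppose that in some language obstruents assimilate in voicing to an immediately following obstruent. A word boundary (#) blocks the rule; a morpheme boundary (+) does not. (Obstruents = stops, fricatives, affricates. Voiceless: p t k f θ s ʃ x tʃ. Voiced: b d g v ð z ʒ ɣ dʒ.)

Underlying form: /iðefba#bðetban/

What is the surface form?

/f/ before /b/ (voiced) → [v]
/t/ before /b/ (voiced) → [d]

[iðevba#bðedban]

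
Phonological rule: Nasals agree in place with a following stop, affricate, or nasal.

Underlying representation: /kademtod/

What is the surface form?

/m/ before /t/ (alveolar) → [n]

[kadentod]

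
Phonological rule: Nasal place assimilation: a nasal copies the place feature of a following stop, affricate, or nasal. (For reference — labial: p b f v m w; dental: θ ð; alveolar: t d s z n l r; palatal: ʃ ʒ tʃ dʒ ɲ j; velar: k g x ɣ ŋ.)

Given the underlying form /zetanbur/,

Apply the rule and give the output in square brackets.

/n/ before /b/ (labial) → [m]

[zetambur]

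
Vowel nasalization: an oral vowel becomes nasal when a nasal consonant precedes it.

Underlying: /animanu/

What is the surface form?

/i/ after nasal /n/ → [ĩ]
/a/ after nasal /m/ → [ã]
/u/ after nasal /n/ → [ũ]

[anĩmãnũ]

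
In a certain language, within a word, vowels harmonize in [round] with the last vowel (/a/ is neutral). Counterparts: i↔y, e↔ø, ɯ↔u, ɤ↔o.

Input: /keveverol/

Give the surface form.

[køvøvørol]

/e/ harmonizes with /o/ ([+round]) → [ø]
/e/ harmonizes with /o/ ([+round]) → [ø]
/e/ harmonizes with /o/ ([+round]) → [ø]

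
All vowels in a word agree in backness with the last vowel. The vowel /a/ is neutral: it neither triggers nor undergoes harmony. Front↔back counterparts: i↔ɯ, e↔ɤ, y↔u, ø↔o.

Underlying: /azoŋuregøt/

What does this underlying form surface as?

/o/ harmonizes with /ø/ ([-back]) → [ø]
/u/ harmonizes with /ø/ ([-back]) → [y]

[azøŋyregøt]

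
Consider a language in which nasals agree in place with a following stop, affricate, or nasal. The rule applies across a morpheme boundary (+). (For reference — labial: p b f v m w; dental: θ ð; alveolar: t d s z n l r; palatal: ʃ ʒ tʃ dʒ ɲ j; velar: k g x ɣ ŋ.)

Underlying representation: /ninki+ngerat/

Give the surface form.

/n/ before /k/ (velar) → [ŋ]
/n/ before /g/ (velar) → [ŋ]

[niŋki+ŋgerat]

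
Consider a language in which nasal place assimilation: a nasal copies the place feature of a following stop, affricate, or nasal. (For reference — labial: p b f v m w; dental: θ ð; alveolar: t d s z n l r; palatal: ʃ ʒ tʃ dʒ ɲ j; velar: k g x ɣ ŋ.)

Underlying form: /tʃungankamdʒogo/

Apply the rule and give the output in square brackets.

/n/ before /g/ (velar) → [ŋ]
/n/ before /k/ (velar) → [ŋ]
/m/ before /dʒ/ (palatal) → [ɲ]

[tʃuŋgaŋkaɲdʒogo]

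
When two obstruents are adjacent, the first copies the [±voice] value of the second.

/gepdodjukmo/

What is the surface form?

/p/ before /d/ (voiced) → [b]

[gebdodjukmo]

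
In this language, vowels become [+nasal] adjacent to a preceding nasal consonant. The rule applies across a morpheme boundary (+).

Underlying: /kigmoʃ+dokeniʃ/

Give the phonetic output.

[kigmõʃ+dokenĩʃ]

/o/ after nasal /m/ → [õ]
/i/ after nasal /n/ → [ĩ]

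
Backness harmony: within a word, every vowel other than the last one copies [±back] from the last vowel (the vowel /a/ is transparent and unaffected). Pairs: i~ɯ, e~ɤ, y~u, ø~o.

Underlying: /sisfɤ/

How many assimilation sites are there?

/i/ harmonizes with /ɤ/ ([+back]) → [ɯ]
1 segment changes.

1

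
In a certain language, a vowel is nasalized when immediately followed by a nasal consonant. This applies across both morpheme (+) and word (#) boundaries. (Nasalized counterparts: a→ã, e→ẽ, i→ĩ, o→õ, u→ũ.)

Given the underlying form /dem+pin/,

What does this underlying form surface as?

[dẽm+pĩn]

/e/ before nasal /m/ → [ẽ]
/i/ before nasal /n/ → [ĩ]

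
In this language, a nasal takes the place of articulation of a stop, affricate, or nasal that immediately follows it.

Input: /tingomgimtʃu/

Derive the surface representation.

/n/ before /g/ (velar) → [ŋ]
/m/ before /g/ (velar) → [ŋ]
/m/ before /tʃ/ (palatal) → [ɲ]

[tiŋgoŋgiɲtʃu]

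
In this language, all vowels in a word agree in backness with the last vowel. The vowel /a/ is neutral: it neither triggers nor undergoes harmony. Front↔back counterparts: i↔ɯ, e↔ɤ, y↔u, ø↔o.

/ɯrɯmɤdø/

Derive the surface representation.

/ɯ/ harmonizes with /ø/ ([-back]) → [i]
/ɯ/ harmonizes with /ø/ ([-back]) → [i]
/ɤ/ harmonizes with /ø/ ([-back]) → [e]

[irimedø]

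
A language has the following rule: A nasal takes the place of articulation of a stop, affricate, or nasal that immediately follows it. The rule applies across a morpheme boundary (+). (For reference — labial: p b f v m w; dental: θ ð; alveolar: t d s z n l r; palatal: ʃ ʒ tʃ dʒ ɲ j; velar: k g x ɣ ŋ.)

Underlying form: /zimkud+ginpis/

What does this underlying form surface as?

[ziŋkud+gimpis]

/m/ before /k/ (velar) → [ŋ]
/n/ before /p/ (labial) → [m]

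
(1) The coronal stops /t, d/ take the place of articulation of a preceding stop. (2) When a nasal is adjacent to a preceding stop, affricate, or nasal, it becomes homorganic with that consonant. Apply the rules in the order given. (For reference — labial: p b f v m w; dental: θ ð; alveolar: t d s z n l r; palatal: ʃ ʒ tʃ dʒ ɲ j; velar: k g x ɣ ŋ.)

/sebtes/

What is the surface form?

Rule 1: /t/ after /b/ (labial) → [p]
After rule 1: sebpes
Rule 2: no segment meets the rule's conditions; no change.

[sebpes]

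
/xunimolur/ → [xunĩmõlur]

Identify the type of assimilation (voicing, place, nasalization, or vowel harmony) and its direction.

nasalization, progressive

/i/→[ĩ] /o/→[õ].
Each target copies a feature from the preceding segment, so the direction is progressive.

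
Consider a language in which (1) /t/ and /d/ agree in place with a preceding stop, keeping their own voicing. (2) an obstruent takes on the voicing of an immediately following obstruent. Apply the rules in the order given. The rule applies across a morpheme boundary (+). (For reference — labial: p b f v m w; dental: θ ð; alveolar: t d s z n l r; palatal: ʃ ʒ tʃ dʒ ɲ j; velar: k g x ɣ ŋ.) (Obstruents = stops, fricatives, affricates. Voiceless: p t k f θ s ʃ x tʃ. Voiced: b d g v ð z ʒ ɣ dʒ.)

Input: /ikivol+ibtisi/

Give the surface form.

Rule 1: /t/ after /b/ (labial) → [p]
After rule 1: ikivol+ibpisi
Rule 2: /b/ before /p/ (voiceless) → [p]

[ikivol+ippisi]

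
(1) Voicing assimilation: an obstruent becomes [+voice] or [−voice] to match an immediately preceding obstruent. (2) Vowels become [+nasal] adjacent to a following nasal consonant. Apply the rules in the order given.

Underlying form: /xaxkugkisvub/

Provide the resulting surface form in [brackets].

Rule 1: /k/ after /g/ (voiced) → [g]
Rule 1: /v/ after /s/ (voiceless) → [f]
After rule 1: xaxkuggisfub
Rule 2: no segment meets the rule's conditions; no change.

[xaxkuggisfub]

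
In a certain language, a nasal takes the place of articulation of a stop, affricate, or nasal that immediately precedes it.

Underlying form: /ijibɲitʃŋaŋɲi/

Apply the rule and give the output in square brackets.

/ɲ/ after /b/ (labial) → [m]
/ŋ/ after /tʃ/ (palatal) → [ɲ]
/ɲ/ after /ŋ/ (velar) → [ŋ]

[ijibmitʃɲaŋŋi]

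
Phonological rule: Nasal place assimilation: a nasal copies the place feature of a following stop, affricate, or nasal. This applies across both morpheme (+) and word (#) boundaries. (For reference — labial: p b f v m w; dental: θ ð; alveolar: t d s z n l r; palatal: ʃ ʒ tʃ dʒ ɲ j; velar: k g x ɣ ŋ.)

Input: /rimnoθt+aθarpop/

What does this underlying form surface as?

/m/ before /n/ (alveolar) → [n]

[rinnoθt+aθarpop]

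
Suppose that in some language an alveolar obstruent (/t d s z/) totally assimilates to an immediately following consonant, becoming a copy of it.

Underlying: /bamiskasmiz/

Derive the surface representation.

[bamikkammiz]

/s/ before /k/ → [k] (total assimilation)
/s/ before /m/ → [m] (total assimilation)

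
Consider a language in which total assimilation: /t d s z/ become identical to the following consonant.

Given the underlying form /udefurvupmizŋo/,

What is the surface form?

/z/ before /ŋ/ → [ŋ] (total assimilation)

[udefurvupmiŋŋo]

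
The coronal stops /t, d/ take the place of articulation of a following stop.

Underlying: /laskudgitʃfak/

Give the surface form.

/d/ before /g/ (velar) → [g]

[laskuggitʃfak]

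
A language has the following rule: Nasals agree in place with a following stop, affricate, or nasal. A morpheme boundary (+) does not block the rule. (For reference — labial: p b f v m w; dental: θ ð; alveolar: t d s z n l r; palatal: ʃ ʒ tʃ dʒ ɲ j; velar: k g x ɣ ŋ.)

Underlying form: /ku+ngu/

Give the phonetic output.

/n/ before /g/ (velar) → [ŋ]

[ku+ŋgu]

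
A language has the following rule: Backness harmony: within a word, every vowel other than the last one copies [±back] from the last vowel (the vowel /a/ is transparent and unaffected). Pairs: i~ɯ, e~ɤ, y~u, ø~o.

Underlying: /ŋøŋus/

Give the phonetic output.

/ø/ harmonizes with /u/ ([+back]) → [o]

[ŋoŋus]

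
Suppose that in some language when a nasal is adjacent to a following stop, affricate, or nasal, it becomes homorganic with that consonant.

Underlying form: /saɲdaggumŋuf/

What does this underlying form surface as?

/ɲ/ before /d/ (alveolar) → [n]
/m/ before /ŋ/ (velar) → [ŋ]

[sandagguŋŋuf]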